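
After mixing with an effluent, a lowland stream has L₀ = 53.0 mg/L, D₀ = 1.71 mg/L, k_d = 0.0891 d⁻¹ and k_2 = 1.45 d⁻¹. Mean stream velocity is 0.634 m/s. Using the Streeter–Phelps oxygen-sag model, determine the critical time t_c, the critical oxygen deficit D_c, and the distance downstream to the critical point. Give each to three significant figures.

t_c ≈ 1.55 d; D_c ≈ 2.84 mg/L; x_c ≈ 85.0 km

t_c = [1/(k_2−k_d)] ln[(k_2/k_d)(1 − D₀(k_2−k_d)/(k_d L₀))]
= [1/(1.45−0.0891)] ln[(1.45/0.0891)(1 − 1.71×1.361/(0.0891×53.0))]
= (1/1.361) ln[16.27 × 0.5072] = 0.7348 × ln(8.254) = 0.7348 × 2.111 = 1.551 d.
D_c = (k_d/k_2) L₀ e^(−k_d t_c) = (0.0891/1.45) × 53.0 × e^(−0.0891×1.551) = 0.06145 × 53.0 × 0.8709 = 2.836 mg/L.
x_c = v t_c = 0.634 m/s × 1.551 d × 86400 s/d = 84960 m ≈ 85.0 km.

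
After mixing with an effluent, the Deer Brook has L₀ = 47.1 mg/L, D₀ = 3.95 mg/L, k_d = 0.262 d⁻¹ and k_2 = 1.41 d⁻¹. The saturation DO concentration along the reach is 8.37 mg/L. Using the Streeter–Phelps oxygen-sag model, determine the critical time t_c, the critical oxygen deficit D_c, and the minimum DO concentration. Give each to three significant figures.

t_c ≈ 1.07 d; D_c ≈ 6.62 mg/L; min DO ≈ 1.75 mg/L

With k_2/k_d = 5.382 and 1 − D₀(k_2−k_d)/(k_d L₀) = 0.6325,
t_c = ln(5.382 × 0.6325) / (1.41 − 0.262) = ln(3.404) / 1.148 = 1.225/1.148 = 1.067 d.
L(t_c) = L₀ e^(−k_d t_c) = 47.1 × 0.7561 = 35.61 mg/L, and at the critical point k_2 D_c = k_d L, so D_c = (0.262/1.41) × 35.61 = 6.617 mg/L.
Minimum DO = C_s − D_c = 8.37 − 6.617 = 1.753 mg/L.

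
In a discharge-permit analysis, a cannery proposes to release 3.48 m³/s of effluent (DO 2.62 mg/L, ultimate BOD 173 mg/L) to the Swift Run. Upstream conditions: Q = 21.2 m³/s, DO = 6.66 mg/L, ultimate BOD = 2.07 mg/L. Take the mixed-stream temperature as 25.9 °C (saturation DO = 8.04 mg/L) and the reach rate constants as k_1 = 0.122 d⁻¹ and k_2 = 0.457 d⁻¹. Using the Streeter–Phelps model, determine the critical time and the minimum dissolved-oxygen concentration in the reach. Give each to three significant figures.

Mixed DO = (21.2×6.66 + 3.48×2.62)/(21.2+3.48) = 150.3/24.68 = 6.090 mg/L.
Mixed L₀ = (21.2×2.07 + 3.48×173)/(24.68) = 645.9/24.68 = 26.17 mg/L.
Initial deficit D₀ = C_s − DO₀ = 8.04 − 6.090 = 1.950 mg/L.
t_c = (1/0.3350) ln[(0.457/0.122)(1 − 1.950×0.3350/(0.122×26.17))] = 2.985 × ln(2.980) = 3.259 d.
D_c = (0.122/0.457) × 26.17 × e^(−0.122×3.259) = 0.2670 × 26.17 × 0.6719 = 4.695 mg/L.
Minimum DO = 8.04 − 4.695 = 3.345 mg/L.

t_c ≈ 3.26 d; minimum DO ≈ 3.35 mg/L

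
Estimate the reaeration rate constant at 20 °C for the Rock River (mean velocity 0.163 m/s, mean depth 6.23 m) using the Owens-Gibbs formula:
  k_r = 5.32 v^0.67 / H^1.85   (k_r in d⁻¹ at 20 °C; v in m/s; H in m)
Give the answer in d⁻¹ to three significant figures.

k_r ≈ 0.0535 d⁻¹

k_r = 5.32 × 0.163^0.67 / 6.23^1.85 = 5.32 × 0.2966 / 29.50 = 0.05349 d⁻¹.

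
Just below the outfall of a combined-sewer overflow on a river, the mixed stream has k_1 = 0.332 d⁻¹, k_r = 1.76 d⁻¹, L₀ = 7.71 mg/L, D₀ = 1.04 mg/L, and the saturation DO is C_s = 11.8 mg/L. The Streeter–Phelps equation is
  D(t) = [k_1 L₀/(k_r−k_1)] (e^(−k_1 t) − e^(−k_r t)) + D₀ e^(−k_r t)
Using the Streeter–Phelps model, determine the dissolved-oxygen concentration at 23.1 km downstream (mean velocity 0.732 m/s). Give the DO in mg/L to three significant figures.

Travel time t = x/v = 23.1 km / (0.732 m/s) = 23100 m / 0.732 m/s = 31560 s = 0.3652 d.
k_1 L₀/(k_r−k_1) = 0.332×7.71/(1.76−0.332) = 2.560/1.428 = 1.793 mg/L.
e^(−k_1 t) = e^(−0.332×0.3652) = 0.8858; e^(−k_r t) = e^(−1.76×0.3652) = 0.5258.
D = 1.793 × (0.8858 − 0.5258) + 1.04 × 0.5258 = 0.6453 + 0.5468 = 1.192 mg/L.
DO = C_s − D = 11.8 − 1.192 = 10.61 mg/L.

DO ≈ 10.6 mg/L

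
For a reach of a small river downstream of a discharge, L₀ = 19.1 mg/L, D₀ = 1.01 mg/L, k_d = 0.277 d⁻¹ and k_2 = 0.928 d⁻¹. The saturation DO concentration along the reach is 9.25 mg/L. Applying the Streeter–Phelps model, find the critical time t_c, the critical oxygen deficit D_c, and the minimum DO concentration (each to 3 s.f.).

At the critical point dD/dt = 0, so k_d L₀ e^(−k_d t) = k_2 D. Substituting D(t) from the Streeter–Phelps equation and solving for t gives
t_c = ln[(k_2/k_d)(1 − D₀(k_2−k_d)/(k_d L₀))] / (k_2−k_d).
Here k_2−k_d = 0.6510 d⁻¹ and 1 − D₀(k_2−k_d)/(k_d L₀) = 1 − 1.01×0.6510/(0.277×19.1) = 0.8757, so
t_c = ln(3.350 × 0.8757) / 0.6510 = 1.076 / 0.6510 = 1.653 d.
D_c = (k_d/k_2) L₀ e^(−k_d t_c) = (0.277/0.928) × 19.1 × e^(−0.277×1.653) = 0.2985 × 19.1 × 0.6326 = 3.606 mg/L.
Minimum DO = C_s − D_c = 9.25 − 3.606 = 5.644 mg/L.

t_c ≈ 1.65 d; D_c ≈ 3.61 mg/L; min DO ≈ 5.64 mg/L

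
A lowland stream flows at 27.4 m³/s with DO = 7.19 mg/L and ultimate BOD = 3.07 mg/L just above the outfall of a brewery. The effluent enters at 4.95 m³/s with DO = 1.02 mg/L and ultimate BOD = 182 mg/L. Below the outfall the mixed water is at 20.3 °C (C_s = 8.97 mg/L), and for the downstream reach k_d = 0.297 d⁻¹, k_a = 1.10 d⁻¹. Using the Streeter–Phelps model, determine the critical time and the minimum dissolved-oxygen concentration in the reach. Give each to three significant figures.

t_c ≈ 1.29 d; minimum DO ≈ 3.36 mg/L

Mixed DO = (27.4×7.19 + 4.95×1.02)/(27.4+4.95) = 202.1/32.35 = 6.246 mg/L.
Mixed L₀ = (27.4×3.07 + 4.95×182)/(32.35) = 985.0/32.35 = 30.45 mg/L.
Initial deficit D₀ = C_s − DO₀ = 8.97 − 6.246 = 2.724 mg/L.
t_c = (1/0.8030) ln[(1.10/0.297)(1 − 2.724×0.8030/(0.297×30.45))] = 1.245 × ln(2.808) = 1.286 d.
D_c = (0.297/1.10) × 30.45 × e^(−0.297×1.286) = 0.2700 × 30.45 × 0.6826 = 5.612 mg/L.
Minimum DO = 8.97 − 5.612 = 3.358 mg/L.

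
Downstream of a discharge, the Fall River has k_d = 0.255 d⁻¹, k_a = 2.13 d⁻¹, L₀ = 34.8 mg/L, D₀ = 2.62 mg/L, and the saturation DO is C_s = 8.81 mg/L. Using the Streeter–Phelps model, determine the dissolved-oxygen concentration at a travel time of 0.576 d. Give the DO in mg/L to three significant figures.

DO ≈ 5.34 mg/L

k_d L₀/(k_a−k_d) = 0.255×34.8/(2.13−0.255) = 8.874/1.875 = 4.733 mg/L.
e^(−k_d t) = e^(−0.255×0.5760) = 0.8634; e^(−k_a t) = e^(−2.13×0.5760) = 0.2932.
D = 4.733 × (0.8634 − 0.2932) + 2.62 × 0.2932 = 2.699 + 0.7682 = 3.467 mg/L.
DO = C_s − D = 8.81 − 3.467 = 5.343 mg/L.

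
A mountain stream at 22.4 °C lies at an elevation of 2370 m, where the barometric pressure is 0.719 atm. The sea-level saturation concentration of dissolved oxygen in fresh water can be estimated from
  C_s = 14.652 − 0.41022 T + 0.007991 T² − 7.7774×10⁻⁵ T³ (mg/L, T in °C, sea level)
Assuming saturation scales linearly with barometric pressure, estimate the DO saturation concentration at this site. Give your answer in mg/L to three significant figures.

At sea level: C_s = 14.652 − 0.41022×22.4 + 0.007991×22.4² − 7.7774×10⁻⁵×22.4³ = 8.599 mg/L.
Pressure correction: C_s' = 8.599 × 0.719 = 6.182 mg/L.

C_s ≈ 6.18 mg/L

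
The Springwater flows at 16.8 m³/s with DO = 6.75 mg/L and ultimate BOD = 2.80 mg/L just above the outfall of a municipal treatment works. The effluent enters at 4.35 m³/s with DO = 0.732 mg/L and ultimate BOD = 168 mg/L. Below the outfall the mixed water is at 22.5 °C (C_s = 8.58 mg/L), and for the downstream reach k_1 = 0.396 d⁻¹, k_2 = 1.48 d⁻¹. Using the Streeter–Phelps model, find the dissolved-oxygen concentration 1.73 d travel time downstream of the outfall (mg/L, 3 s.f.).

DO ≈ 2.61 mg/L

Mixed DO = (16.8×6.75 + 4.35×0.732)/(16.8+4.35) = 116.6/21.15 = 5.512 mg/L.
Mixed L₀ = (16.8×2.80 + 4.35×168)/(21.15) = 777.8/21.15 = 36.78 mg/L.
Initial deficit D₀ = C_s − DO₀ = 8.58 − 5.512 = 3.068 mg/L.
D(1.73) = [0.396×36.78/(1.48−0.396)](e^(−0.396×1.73) − e^(−1.48×1.73)) + 3.068 e^(−1.48×1.73)
= 13.44 × (0.5040 − 0.07727) + 3.068 × 0.07727 = 5.971 mg/L.
DO = 8.58 − 5.971 = 2.609 mg/L.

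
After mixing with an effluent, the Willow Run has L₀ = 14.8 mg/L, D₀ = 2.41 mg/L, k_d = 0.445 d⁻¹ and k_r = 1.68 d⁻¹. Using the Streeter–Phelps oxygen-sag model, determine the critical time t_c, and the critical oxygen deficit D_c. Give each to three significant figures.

t_c ≈ 0.589 d; D_c ≈ 3.02 mg/L

At the critical point dD/dt = 0, so k_d L₀ e^(−k_d t) = k_r D. Substituting D(t) from the Streeter–Phelps equation and solving for t gives
t_c = ln[(k_r/k_d)(1 − D₀(k_r−k_d)/(k_d L₀))] / (k_r−k_d).
Here k_r−k_d = 1.235 d⁻¹ and 1 − D₀(k_r−k_d)/(k_d L₀) = 1 − 2.41×1.235/(0.445×14.8) = 0.5481, so
t_c = ln(3.775 × 0.5481) / 1.235 = 0.7271 / 1.235 = 0.5888 d.
L(t_c) = L₀ e^(−k_d t_c) = 14.8 × 0.7695 = 11.39 mg/L, and at the critical point k_r D_c = k_d L, so D_c = (0.445/1.68) × 11.39 = 3.017 mg/L.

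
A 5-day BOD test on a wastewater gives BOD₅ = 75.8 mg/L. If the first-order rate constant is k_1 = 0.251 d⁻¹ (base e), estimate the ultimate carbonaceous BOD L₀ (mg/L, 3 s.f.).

BOD₅ = L₀(1 − e^(−5k_1)) ⇒ L₀ = BOD₅ / (1 − e^(−5×0.251))
= 75.8 / (1 − 0.2851) = 75.8 / 0.7149 = 106.0 mg/L.

L₀ ≈ 106 mg/L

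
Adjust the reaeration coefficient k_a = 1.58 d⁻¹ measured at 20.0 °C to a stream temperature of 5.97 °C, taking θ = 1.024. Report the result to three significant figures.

k_a(T₂) = k_a(T₁) · θ^(T₂−T₁) = 1.58 × 1.024^(5.97−20.0)
= 1.58 × 1.024^-14.0 = 1.58 × 0.7170 = 1.133 d⁻¹.

k_a ≈ 1.13 d⁻¹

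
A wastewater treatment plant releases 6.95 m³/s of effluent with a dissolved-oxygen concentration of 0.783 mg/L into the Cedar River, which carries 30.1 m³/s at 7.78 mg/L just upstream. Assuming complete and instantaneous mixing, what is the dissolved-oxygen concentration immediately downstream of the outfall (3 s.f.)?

6.47 mg/L

Flow-weighted mixing: C = (Q_r C_r + Q_w C_w)/(Q_r + Q_w)
= (30.1×7.78 + 6.95×0.783)/(30.1 + 6.95) = 239.6/37.05 = 6.467 mg/L.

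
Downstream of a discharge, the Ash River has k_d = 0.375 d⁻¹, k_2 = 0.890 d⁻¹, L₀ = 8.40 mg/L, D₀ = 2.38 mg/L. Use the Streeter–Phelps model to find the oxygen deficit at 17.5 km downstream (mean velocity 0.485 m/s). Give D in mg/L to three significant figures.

Travel time t = x/v = 17.5 km / (0.485 m/s) = 17500 m / 0.485 m/s = 36080 s = 0.4176 d.
k_d L₀/(k_2−k_d) = 0.375×8.40/(0.890−0.375) = 3.150/0.5150 = 6.117 mg/L.
e^(−k_d t) = e^(−0.375×0.4176) = 0.8550; e^(−k_2 t) = e^(−0.890×0.4176) = 0.6896.
D = 6.117 × (0.8550 − 0.6896) + 2.38 × 0.6896 = 1.012 + 1.641 = 2.653 mg/L.

D ≈ 2.65 mg/L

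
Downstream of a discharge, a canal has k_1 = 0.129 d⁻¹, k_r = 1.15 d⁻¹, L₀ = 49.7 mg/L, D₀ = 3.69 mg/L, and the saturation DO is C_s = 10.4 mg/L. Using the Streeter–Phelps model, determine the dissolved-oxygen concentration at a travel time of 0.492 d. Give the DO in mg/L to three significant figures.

DO ≈ 5.98 mg/L

k_1 L₀/(k_r−k_1) = 0.129×49.7/(1.15−0.129) = 6.411/1.021 = 6.279 mg/L.
e^(−k_1 t) = e^(−0.129×0.4920) = 0.9385; e^(−k_r t) = e^(−1.15×0.4920) = 0.5679.
D = 6.279 × (0.9385 − 0.5679) + 3.69 × 0.5679 = 2.327 + 2.096 = 4.423 mg/L.
DO = C_s − D = 10.4 − 4.423 = 5.977 mg/L.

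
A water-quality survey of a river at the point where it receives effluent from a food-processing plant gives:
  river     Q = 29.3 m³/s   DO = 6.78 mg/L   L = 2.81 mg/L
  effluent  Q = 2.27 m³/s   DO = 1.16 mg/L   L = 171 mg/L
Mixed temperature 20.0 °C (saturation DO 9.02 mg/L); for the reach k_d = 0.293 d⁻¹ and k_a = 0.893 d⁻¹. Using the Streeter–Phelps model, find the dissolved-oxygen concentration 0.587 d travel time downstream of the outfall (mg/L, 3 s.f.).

DO ≈ 5.64 mg/L

Mixed DO = (29.3×6.78 + 2.27×1.16)/(29.3+2.27) = 201.3/31.57 = 6.376 mg/L.
Mixed L₀ = (29.3×2.81 + 2.27×171)/(31.57) = 470.5/31.57 = 14.90 mg/L.
Initial deficit D₀ = C_s − DO₀ = 9.02 − 6.376 = 2.644 mg/L.
D(0.587) = [0.293×14.90/(0.893−0.293)](e^(−0.293×0.587) − e^(−0.893×0.587)) + 2.644 e^(−0.893×0.587)
= 7.278 × (0.8420 − 0.5920) + 2.644 × 0.5920 = 3.385 mg/L.
DO = 9.02 − 3.385 = 5.635 mg/L.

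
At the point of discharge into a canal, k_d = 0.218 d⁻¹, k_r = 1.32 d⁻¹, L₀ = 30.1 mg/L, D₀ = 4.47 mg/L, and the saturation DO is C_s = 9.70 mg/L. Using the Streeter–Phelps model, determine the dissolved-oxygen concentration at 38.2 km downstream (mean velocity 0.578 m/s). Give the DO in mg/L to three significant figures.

DO ≈ 5.20 mg/L

Travel time t = x/v = 38.2 km / (0.578 m/s) = 38200 m / 0.578 m/s = 66090 s = 0.7649 d.
k_d L₀/(k_r−k_d) = 0.218×30.1/(1.32−0.218) = 6.562/1.102 = 5.954 mg/L.
e^(−k_d t) = e^(−0.218×0.7649) = 0.8464; e^(−k_r t) = e^(−1.32×0.7649) = 0.3643.
D = 5.954 × (0.8464 − 0.3643) + 4.47 × 0.3643 = 2.871 + 1.629 = 4.499 mg/L.
DO = C_s − D = 9.70 − 4.499 = 5.201 mg/L.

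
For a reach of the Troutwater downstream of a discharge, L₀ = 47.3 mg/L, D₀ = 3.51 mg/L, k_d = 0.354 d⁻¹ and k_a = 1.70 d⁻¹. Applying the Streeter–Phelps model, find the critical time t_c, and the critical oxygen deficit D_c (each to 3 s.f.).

t_c ≈ 0.919 d; D_c ≈ 7.11 mg/L

At the critical point dD/dt = 0, so k_d L₀ e^(−k_d t) = k_a D. Substituting D(t) from the Streeter–Phelps equation and solving for t gives
t_c = ln[(k_a/k_d)(1 − D₀(k_a−k_d)/(k_d L₀))] / (k_a−k_d).
Here k_a−k_d = 1.346 d⁻¹ and 1 − D₀(k_a−k_d)/(k_d L₀) = 1 − 3.51×1.346/(0.354×47.3) = 0.7178, so
t_c = ln(4.802 × 0.7178) / 1.346 = 1.238 / 1.346 = 0.9195 d.
D_c = (k_d/k_a) L₀ e^(−k_d t_c) = (0.354/1.70) × 47.3 × e^(−0.354×0.9195) = 0.2082 × 47.3 × 0.7222 = 7.113 mg/L.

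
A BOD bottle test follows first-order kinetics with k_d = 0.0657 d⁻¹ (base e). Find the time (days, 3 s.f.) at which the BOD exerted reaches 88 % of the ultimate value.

t ≈ 32.3 d

y/L₀ = 1 − e^(−k_d t) = 0.88 ⇒ e^(−k_d t) = 0.120
t = −ln(0.120) / 0.0657 = 2.120 / 0.0657 = 32.27 d.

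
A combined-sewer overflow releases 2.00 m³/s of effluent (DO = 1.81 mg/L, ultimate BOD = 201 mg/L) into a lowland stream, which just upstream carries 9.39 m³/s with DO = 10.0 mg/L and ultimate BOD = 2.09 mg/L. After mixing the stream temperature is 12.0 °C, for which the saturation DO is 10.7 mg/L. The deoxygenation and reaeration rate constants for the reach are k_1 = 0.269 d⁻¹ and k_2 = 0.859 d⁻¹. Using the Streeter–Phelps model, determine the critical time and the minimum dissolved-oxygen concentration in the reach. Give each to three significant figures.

t_c ≈ 1.74 d; minimum DO ≈ 3.44 mg/L

Mixed DO = (9.39×10.0 + 2.00×1.81)/(9.39+2.00) = 97.52/11.39 = 8.562 mg/L.
Mixed L₀ = (9.39×2.09 + 2.00×201)/(11.39) = 421.6/11.39 = 37.02 mg/L.
Initial deficit D₀ = C_s − DO₀ = 10.7 − 8.562 = 2.138 mg/L.
t_c = (1/0.5900) ln[(0.859/0.269)(1 − 2.138×0.5900/(0.269×37.02))] = 1.695 × ln(2.789) = 1.738 d.
D_c = (0.269/0.859) × 37.02 × e^(−0.269×1.738) = 0.3132 × 37.02 × 0.6265 = 7.262 mg/L.
Minimum DO = 10.7 − 7.262 = 3.438 mg/L.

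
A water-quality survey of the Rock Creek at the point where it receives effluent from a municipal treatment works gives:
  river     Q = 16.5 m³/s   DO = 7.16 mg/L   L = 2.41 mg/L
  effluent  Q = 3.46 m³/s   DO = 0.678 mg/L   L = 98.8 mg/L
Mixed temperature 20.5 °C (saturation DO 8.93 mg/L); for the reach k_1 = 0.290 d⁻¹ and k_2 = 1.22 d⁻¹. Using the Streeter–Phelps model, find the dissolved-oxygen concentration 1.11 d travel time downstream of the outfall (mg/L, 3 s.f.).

DO ≈ 5.40 mg/L

Mixed DO = (16.5×7.16 + 3.46×0.678)/(16.5+3.46) = 120.5/19.96 = 6.036 mg/L.
Mixed L₀ = (16.5×2.41 + 3.46×98.8)/(19.96) = 381.6/19.96 = 19.12 mg/L.
Initial deficit D₀ = C_s − DO₀ = 8.93 − 6.036 = 2.894 mg/L.
D(1.11) = [0.290×19.12/(1.22−0.290)](e^(−0.290×1.11) − e^(−1.22×1.11)) + 2.894 e^(−1.22×1.11)
= 5.962 × (0.7248 − 0.2582) + 2.894 × 0.2582 = 3.529 mg/L.
DO = 8.93 − 3.529 = 5.401 mg/L.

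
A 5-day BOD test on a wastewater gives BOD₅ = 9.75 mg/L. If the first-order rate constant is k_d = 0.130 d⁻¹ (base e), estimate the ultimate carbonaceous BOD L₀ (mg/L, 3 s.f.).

L₀ ≈ 20.4 mg/L

BOD₅ = L₀(1 − e^(−5k_d)) ⇒ L₀ = BOD₅ / (1 − e^(−5×0.130))
= 9.75 / (1 − 0.5220) = 9.75 / 0.4780 = 20.40 mg/L.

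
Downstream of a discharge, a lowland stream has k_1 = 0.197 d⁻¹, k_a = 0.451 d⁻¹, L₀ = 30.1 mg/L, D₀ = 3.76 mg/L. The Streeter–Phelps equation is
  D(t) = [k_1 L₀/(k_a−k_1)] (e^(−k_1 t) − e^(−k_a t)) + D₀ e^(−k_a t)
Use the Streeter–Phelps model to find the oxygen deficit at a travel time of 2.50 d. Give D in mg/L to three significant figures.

k_1 L₀/(k_a−k_1) = 0.197×30.1/(0.451−0.197) = 5.930/0.2540 = 23.35 mg/L.
e^(−k_1 t) = e^(−0.197×2.500) = 0.6111; e^(−k_a t) = e^(−0.451×2.500) = 0.3238.
D = 23.35 × (0.6111 − 0.3238) + 3.76 × 0.3238 = 6.706 + 1.218 = 7.924 mg/L.

D ≈ 7.92 mg/L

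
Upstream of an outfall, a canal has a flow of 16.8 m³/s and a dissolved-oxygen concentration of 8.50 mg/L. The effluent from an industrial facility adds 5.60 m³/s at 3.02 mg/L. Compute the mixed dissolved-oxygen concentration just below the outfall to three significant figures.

7.13 mg/L

Flow-weighted mixing: C = (Q_r C_r + Q_w C_w)/(Q_r + Q_w)
= (16.8×8.50 + 5.60×3.02)/(16.8 + 5.60) = 159.7/22.40 = 7.130 mg/L.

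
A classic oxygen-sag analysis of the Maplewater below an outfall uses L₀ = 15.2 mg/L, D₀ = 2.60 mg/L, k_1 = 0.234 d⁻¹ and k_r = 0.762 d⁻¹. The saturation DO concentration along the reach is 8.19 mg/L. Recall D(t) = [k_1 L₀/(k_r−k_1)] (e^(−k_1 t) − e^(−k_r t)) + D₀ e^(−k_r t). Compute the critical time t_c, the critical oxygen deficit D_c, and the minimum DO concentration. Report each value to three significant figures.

t_c ≈ 1.31 d; D_c ≈ 3.43 mg/L; min DO ≈ 4.76 mg/L

With k_r/k_1 = 3.256 and 1 − D₀(k_r−k_1)/(k_1 L₀) = 0.6140,
t_c = ln(3.256 × 0.6140) / (0.762 − 0.234) = ln(2.000) / 0.5280 = 0.6929/0.5280 = 1.312 d.
D_c = (k_1/k_r) L₀ e^(−k_1 t_c) = (0.234/0.762) × 15.2 × e^(−0.234×1.312) = 0.3071 × 15.2 × 0.7356 = 3.433 mg/L.
Minimum DO = C_s − D_c = 8.19 − 3.433 = 4.757 mg/L.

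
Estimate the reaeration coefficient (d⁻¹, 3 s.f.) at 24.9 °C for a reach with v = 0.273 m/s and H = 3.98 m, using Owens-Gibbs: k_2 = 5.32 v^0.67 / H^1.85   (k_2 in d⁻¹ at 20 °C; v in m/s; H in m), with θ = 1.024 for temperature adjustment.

k_2(20) = 5.32 × 0.273^0.67 / 3.98^1.85 = 5.32 × 0.4190 / 12.88 = 0.1731 d⁻¹.
k_2(24.9) = 0.1731 × 1.024^(24.9−20) = 0.1731 × 1.123 = 0.1945 d⁻¹.

k_2 ≈ 0.194 d⁻¹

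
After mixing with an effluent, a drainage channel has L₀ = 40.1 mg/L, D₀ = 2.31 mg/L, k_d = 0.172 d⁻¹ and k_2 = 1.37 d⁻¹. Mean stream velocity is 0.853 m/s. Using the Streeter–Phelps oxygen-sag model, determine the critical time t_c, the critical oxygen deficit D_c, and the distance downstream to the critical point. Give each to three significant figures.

t_c ≈ 1.30 d; D_c ≈ 4.02 mg/L; x_c ≈ 96.1 km

At the critical point dD/dt = 0, so k_d L₀ e^(−k_d t) = k_2 D. Substituting D(t) from the Streeter–Phelps equation and solving for t gives
t_c = ln[(k_2/k_d)(1 − D₀(k_2−k_d)/(k_d L₀))] / (k_2−k_d).
Here k_2−k_d = 1.198 d⁻¹ and 1 − D₀(k_2−k_d)/(k_d L₀) = 1 − 2.31×1.198/(0.172×40.1) = 0.5988, so
t_c = ln(7.965 × 0.5988) / 1.198 = 1.562 / 1.198 = 1.304 d.
L(t_c) = L₀ e^(−k_d t_c) = 40.1 × 0.7991 = 32.04 mg/L, and at the critical point k_2 D_c = k_d L, so D_c = (0.172/1.37) × 32.04 = 4.023 mg/L.
x_c = v t_c = 0.853 m/s × 1.304 d × 86400 s/d = 96100 m ≈ 96.1 km.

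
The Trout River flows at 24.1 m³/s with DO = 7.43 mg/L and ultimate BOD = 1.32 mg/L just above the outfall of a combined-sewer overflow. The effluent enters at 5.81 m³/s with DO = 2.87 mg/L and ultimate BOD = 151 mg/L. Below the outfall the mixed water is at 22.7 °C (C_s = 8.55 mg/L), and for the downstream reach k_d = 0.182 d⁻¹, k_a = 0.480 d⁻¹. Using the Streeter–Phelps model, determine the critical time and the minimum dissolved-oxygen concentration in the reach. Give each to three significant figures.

Mixed DO = (24.1×7.43 + 5.81×2.87)/(24.1+5.81) = 195.7/29.91 = 6.544 mg/L.
Mixed L₀ = (24.1×1.32 + 5.81×151)/(29.91) = 909.1/29.91 = 30.40 mg/L.
Initial deficit D₀ = C_s − DO₀ = 8.55 − 6.544 = 2.006 mg/L.
t_c = (1/0.2980) ln[(0.480/0.182)(1 − 2.006×0.2980/(0.182×30.40))] = 3.356 × ln(2.352) = 2.871 d.
D_c = (0.182/0.480) × 30.40 × e^(−0.182×2.871) = 0.3792 × 30.40 × 0.5931 = 6.835 mg/L.
Minimum DO = 8.55 − 6.835 = 1.715 mg/L.

t_c ≈ 2.87 d; minimum DO ≈ 1.71 mg/L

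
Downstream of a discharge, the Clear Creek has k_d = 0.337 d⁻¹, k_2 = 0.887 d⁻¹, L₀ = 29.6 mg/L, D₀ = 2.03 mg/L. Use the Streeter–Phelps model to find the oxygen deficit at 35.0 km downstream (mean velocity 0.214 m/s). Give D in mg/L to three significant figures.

Travel time t = x/v = 35.0 km / (0.214 m/s) = 35000 m / 0.214 m/s = 163600 s = 1.893 d.
k_d L₀/(k_2−k_d) = 0.337×29.6/(0.887−0.337) = 9.975/0.5500 = 18.14 mg/L.
e^(−k_d t) = e^(−0.337×1.893) = 0.5284; e^(−k_2 t) = e^(−0.887×1.893) = 0.1866.
D = 18.14 × (0.5284 − 0.1866) + 2.03 × 0.1866 = 6.200 + 0.3787 = 6.578 mg/L.

D ≈ 6.58 mg/L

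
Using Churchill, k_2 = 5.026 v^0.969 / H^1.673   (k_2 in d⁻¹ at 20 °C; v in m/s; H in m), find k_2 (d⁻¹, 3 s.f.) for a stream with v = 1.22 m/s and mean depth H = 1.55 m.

k_2 = 5.026 × 1.22^0.969 / 1.55^1.673 = 5.026 × 1.213 / 2.082 = 2.927 d⁻¹.

k_2 ≈ 2.93 d⁻¹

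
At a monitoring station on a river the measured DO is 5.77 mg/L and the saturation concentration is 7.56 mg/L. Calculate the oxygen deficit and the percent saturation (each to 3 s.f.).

D = C_s − C = 7.56 − 5.77 = 1.79 mg/L.
% saturation = 5.77/7.56 × 100 = 76.3 %.

D ≈ 1.79 mg/L; 76.3 % saturation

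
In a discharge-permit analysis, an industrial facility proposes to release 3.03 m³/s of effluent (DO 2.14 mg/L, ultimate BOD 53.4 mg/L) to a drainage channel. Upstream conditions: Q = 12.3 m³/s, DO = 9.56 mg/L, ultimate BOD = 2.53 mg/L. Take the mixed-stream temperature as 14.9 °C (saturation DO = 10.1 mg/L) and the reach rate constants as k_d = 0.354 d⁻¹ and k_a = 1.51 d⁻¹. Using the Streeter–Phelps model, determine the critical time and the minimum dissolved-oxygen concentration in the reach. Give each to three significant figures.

Mixed DO = (12.3×9.56 + 3.03×2.14)/(12.3+3.03) = 124.1/15.33 = 8.093 mg/L.
Mixed L₀ = (12.3×2.53 + 3.03×53.4)/(15.33) = 192.9/15.33 = 12.58 mg/L.
Initial deficit D₀ = C_s − DO₀ = 10.1 − 8.093 = 2.007 mg/L.
t_c = (1/1.156) ln[(1.51/0.354)(1 − 2.007×1.156/(0.354×12.58))] = 0.8651 × ln(2.045) = 0.6187 d.
D_c = (0.354/1.51) × 12.58 × e^(−0.354×0.6187) = 0.2344 × 12.58 × 0.8033 = 2.370 mg/L.
Minimum DO = 10.1 − 2.370 = 7.730 mg/L.

t_c ≈ 0.619 d; minimum DO ≈ 7.73 mg/L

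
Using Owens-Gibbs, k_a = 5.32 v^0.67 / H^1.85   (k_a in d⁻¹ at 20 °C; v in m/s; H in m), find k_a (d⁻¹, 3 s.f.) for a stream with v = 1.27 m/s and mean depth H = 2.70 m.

k_a ≈ 0.994 d⁻¹

k_a = 5.32 × 1.27^0.67 / 2.70^1.85 = 5.32 × 1.174 / 6.281 = 0.9941 d⁻¹.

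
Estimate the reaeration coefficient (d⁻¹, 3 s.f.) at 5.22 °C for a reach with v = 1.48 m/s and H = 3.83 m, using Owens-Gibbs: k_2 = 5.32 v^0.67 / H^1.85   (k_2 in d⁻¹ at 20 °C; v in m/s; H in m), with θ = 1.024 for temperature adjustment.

k_2 ≈ 0.406 d⁻¹

k_2(20) = 5.32 × 1.48^0.67 / 3.83^1.85 = 5.32 × 1.300 / 11.99 = 0.5769 d⁻¹.
k_2(5.22) = 0.5769 × 1.024^(5.22−20) = 0.5769 × 0.7043 = 0.4063 d⁻¹.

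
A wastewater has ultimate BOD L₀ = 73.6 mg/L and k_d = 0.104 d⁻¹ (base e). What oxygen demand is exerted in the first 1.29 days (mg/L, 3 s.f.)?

y_t = L₀(1 − e^(−k_d t)) = 73.6 × (1 − e^(−0.104×1.29))
= 73.6 × (1 − 0.8745) = 73.6 × 0.1255 = 9.240 mg/L.

y ≈ 9.24 mg/L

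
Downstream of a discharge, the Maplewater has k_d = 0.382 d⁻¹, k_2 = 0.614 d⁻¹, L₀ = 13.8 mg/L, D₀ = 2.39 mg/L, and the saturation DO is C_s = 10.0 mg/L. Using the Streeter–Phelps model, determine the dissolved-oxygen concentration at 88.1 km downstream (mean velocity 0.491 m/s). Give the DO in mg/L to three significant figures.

Travel time t = x/v = 88.1 km / (0.491 m/s) = 88100 m / 0.491 m/s = 179400 s = 2.077 d.
k_d L₀/(k_2−k_d) = 0.382×13.8/(0.614−0.382) = 5.272/0.2320 = 22.72 mg/L.
e^(−k_d t) = e^(−0.382×2.077) = 0.4523; e^(−k_2 t) = e^(−0.614×2.077) = 0.2794.
D = 22.72 × (0.4523 − 0.2794) + 2.39 × 0.2794 = 3.930 + 0.6678 = 4.597 mg/L.
DO = C_s − D = 10.0 − 4.597 = 5.403 mg/L.

DO ≈ 5.40 mg/L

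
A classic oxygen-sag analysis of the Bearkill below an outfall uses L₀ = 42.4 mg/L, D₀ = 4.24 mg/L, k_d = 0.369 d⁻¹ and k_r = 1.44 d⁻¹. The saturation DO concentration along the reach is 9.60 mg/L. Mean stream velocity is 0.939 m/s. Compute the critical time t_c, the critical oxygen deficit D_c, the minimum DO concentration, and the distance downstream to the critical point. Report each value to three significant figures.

t_c ≈ 0.951 d; D_c ≈ 7.65 mg/L; min DO ≈ 1.95 mg/L; x_c ≈ 77.2 km

At the critical point dD/dt = 0, so k_d L₀ e^(−k_d t) = k_r D. Substituting D(t) from the Streeter–Phelps equation and solving for t gives
t_c = ln[(k_r/k_d)(1 − D₀(k_r−k_d)/(k_d L₀))] / (k_r−k_d).
Here k_r−k_d = 1.071 d⁻¹ and 1 − D₀(k_r−k_d)/(k_d L₀) = 1 − 4.24×1.071/(0.369×42.4) = 0.7098, so
t_c = ln(3.902 × 0.7098) / 1.071 = 1.019 / 1.071 = 0.9512 d.
D_c = (k_d/k_r) L₀ e^(−k_d t_c) = (0.369/1.44) × 42.4 × e^(−0.369×0.9512) = 0.2563 × 42.4 × 0.7040 = 7.649 mg/L.
Minimum DO = C_s − D_c = 9.60 − 7.649 = 1.951 mg/L.
x_c = v t_c = 0.939 m/s × 0.9512 d × 86400 s/d = 77170 m ≈ 77.2 km.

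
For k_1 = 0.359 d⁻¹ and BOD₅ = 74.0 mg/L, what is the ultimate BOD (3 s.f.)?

BOD₅ = L₀(1 − e^(−5k_1)) ⇒ L₀ = BOD₅ / (1 − e^(−5×0.359))
= 74.0 / (1 − 0.1661) = 74.0 / 0.8339 = 88.74 mg/L.

L₀ ≈ 88.7 mg/L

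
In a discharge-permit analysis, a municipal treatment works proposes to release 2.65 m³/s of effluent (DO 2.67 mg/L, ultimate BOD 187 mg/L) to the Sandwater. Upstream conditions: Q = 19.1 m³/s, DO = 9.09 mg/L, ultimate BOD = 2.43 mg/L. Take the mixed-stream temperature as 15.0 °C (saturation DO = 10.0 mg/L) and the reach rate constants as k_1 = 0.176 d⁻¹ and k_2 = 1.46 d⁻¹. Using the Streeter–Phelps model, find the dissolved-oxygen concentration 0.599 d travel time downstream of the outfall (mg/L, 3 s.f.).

DO ≈ 7.64 mg/L

Mixed DO = (19.1×9.09 + 2.65×2.67)/(19.1+2.65) = 180.7/21.75 = 8.308 mg/L.
Mixed L₀ = (19.1×2.43 + 2.65×187)/(21.75) = 542.0/21.75 = 24.92 mg/L.
Initial deficit D₀ = C_s − DO₀ = 10.0 − 8.308 = 1.692 mg/L.
D(0.599) = [0.176×24.92/(1.46−0.176)](e^(−0.176×0.599) − e^(−1.46×0.599)) + 1.692 e^(−1.46×0.599)
= 3.416 × (0.8999 − 0.4171) + 1.692 × 0.4171 = 2.355 mg/L.
DO = 10.0 − 2.355 = 7.645 mg/L.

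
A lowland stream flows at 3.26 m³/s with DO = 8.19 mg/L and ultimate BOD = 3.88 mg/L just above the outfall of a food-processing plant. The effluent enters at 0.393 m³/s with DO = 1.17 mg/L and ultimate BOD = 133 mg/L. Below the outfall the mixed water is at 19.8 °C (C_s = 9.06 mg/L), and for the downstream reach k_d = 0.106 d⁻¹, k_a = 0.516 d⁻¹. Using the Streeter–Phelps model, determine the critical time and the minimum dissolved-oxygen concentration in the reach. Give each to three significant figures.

t_c ≈ 2.80 d; minimum DO ≈ 6.35 mg/L

Mixed DO = (3.26×8.19 + 0.393×1.17)/(3.26+0.393) = 27.16/3.653 = 7.435 mg/L.
Mixed L₀ = (3.26×3.88 + 0.393×133)/(3.653) = 64.92/3.653 = 17.77 mg/L.
Initial deficit D₀ = C_s − DO₀ = 9.06 − 7.435 = 1.625 mg/L.
t_c = (1/0.4100) ln[(0.516/0.106)(1 − 1.625×0.4100/(0.106×17.77))] = 2.439 × ln(3.146) = 2.795 d.
D_c = (0.106/0.516) × 17.77 × e^(−0.106×2.795) = 0.2054 × 17.77 × 0.7436 = 2.714 mg/L.
Minimum DO = 9.06 − 2.714 = 6.346 mg/L.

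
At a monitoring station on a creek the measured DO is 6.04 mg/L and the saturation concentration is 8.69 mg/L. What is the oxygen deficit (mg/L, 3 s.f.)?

D = C_s − C = 8.69 − 6.04 = 2.65 mg/L.

D ≈ 2.65 mg/L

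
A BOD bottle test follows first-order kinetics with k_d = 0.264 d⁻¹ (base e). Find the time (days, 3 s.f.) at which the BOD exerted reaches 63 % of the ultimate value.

t ≈ 3.77 d

y/L₀ = 1 − e^(−k_d t) = 0.63 ⇒ e^(−k_d t) = 0.370
t = −ln(0.370) / 0.264 = 0.9943 / 0.264 = 3.766 d.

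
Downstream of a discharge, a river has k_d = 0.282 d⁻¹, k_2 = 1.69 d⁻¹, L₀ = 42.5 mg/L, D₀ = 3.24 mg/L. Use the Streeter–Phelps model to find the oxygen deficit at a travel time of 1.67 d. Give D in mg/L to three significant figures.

k_d L₀/(k_2−k_d) = 0.282×42.5/(1.69−0.282) = 11.98/1.408 = 8.512 mg/L.
e^(−k_d t) = e^(−0.282×1.670) = 0.6244; e^(−k_2 t) = e^(−1.69×1.670) = 0.05947.
D = 8.512 × (0.6244 − 0.05947) + 3.24 × 0.05947 = 4.809 + 0.1927 = 5.002 mg/L.

D ≈ 5.00 mg/L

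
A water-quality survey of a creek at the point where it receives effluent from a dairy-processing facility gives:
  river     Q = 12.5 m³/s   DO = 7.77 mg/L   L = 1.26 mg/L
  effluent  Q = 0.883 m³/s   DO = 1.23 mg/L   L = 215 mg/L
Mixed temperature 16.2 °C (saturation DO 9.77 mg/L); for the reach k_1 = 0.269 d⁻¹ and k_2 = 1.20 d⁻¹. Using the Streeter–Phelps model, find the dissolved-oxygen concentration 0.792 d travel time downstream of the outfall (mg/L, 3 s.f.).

DO ≈ 6.96 mg/L

Mixed DO = (12.5×7.77 + 0.883×1.23)/(12.5+0.883) = 98.21/13.38 = 7.338 mg/L.
Mixed L₀ = (12.5×1.26 + 0.883×215)/(13.38) = 205.6/13.38 = 15.36 mg/L.
Initial deficit D₀ = C_s − DO₀ = 9.77 − 7.338 = 2.432 mg/L.
D(0.792) = [0.269×15.36/(1.20−0.269)](e^(−0.269×0.792) − e^(−1.20×0.792)) + 2.432 e^(−1.20×0.792)
= 4.439 × (0.8081 − 0.3866) + 2.432 × 0.3866 = 2.811 mg/L.
DO = 9.77 − 2.811 = 6.959 mg/L.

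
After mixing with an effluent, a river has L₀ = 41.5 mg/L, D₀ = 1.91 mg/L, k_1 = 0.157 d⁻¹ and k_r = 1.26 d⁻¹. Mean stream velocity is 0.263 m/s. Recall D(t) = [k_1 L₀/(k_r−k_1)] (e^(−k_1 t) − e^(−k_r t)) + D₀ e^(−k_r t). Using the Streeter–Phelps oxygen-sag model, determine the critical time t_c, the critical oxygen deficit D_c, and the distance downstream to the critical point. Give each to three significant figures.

t_c ≈ 1.53 d; D_c ≈ 4.06 mg/L; x_c ≈ 34.9 km

With k_r/k_1 = 8.025 and 1 − D₀(k_r−k_1)/(k_1 L₀) = 0.6767,
t_c = ln(8.025 × 0.6767) / (1.26 − 0.157) = ln(5.431) / 1.103 = 1.692/1.103 = 1.534 d.
L(t_c) = L₀ e^(−k_1 t_c) = 41.5 × 0.7860 = 32.62 mg/L, and at the critical point k_r D_c = k_1 L, so D_c = (0.157/1.26) × 32.62 = 4.064 mg/L.
x_c = v t_c = 0.263 m/s × 1.534 d × 86400 s/d = 34860 m ≈ 34.9 km.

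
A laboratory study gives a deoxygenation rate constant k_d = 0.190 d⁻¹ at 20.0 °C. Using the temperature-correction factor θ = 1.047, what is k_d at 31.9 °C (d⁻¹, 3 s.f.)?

k_d(T₂) = k_d(T₁) · θ^(T₂−T₁) = 0.190 × 1.047^(31.9−20.0)
= 0.190 × 1.047^11.9 = 0.190 × 1.727 = 0.3282 d⁻¹.

k_d ≈ 0.328 d⁻¹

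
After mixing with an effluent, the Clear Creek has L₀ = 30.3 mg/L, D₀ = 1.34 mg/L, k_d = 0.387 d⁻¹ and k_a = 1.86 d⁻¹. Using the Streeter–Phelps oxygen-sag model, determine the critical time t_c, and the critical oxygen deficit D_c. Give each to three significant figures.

t_c ≈ 0.941 d; D_c ≈ 4.38 mg/L

t_c = [1/(k_a−k_d)] ln[(k_a/k_d)(1 − D₀(k_a−k_d)/(k_d L₀))]
= [1/(1.86−0.387)] ln[(1.86/0.387)(1 − 1.34×1.473/(0.387×30.3))]
= (1/1.473) ln[4.806 × 0.8317] = 0.6789 × ln(3.997) = 0.6789 × 1.386 = 0.9407 d.
L(t_c) = L₀ e^(−k_d t_c) = 30.3 × 0.6949 = 21.05 mg/L, and at the critical point k_a D_c = k_d L, so D_c = (0.387/1.86) × 21.05 = 4.381 mg/L.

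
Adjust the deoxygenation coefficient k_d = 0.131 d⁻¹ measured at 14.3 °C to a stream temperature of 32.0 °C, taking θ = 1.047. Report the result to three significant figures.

k_d(T₂) = k_d(T₁) · θ^(T₂−T₁) = 0.131 × 1.047^(32.0−14.3)
= 0.131 × 1.047^17.7 = 0.131 × 2.255 = 0.2953 d⁻¹.

k_d ≈ 0.295 d⁻¹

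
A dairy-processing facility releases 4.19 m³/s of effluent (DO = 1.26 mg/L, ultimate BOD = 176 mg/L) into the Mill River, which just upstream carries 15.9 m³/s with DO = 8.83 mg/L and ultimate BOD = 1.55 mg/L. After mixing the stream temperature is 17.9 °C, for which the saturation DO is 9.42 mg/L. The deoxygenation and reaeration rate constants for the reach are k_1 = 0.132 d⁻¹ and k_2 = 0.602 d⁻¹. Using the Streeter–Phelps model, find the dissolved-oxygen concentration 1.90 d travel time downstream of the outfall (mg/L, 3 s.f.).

Mixed DO = (15.9×8.83 + 4.19×1.26)/(15.9+4.19) = 145.7/20.09 = 7.251 mg/L.
Mixed L₀ = (15.9×1.55 + 4.19×176)/(20.09) = 762.1/20.09 = 37.93 mg/L.
Initial deficit D₀ = C_s − DO₀ = 9.42 − 7.251 = 2.169 mg/L.
D(1.90) = [0.132×37.93/(0.602−0.132)](e^(−0.132×1.90) − e^(−0.602×1.90)) + 2.169 e^(−0.602×1.90)
= 10.65 × (0.7782 − 0.3186) + 2.169 × 0.3186 = 5.587 mg/L.
DO = 9.42 − 5.587 = 3.833 mg/L.

DO ≈ 3.83 mg/L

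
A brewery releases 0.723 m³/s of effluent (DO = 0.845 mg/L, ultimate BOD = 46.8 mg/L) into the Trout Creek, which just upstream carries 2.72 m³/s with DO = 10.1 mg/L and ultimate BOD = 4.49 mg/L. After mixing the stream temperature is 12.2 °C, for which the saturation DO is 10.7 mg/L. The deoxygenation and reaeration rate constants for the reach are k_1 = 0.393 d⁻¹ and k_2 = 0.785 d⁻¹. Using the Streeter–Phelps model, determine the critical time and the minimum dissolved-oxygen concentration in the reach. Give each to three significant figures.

t_c ≈ 1.23 d; minimum DO ≈ 6.57 mg/L

Mixed DO = (2.72×10.1 + 0.723×0.845)/(2.72+0.723) = 28.08/3.443 = 8.157 mg/L.
Mixed L₀ = (2.72×4.49 + 0.723×46.8)/(3.443) = 46.05/3.443 = 13.37 mg/L.
Initial deficit D₀ = C_s − DO₀ = 10.7 − 8.157 = 2.543 mg/L.
t_c = (1/0.3920) ln[(0.785/0.393)(1 − 2.543×0.3920/(0.393×13.37))] = 2.551 × ln(1.619) = 1.228 d.
D_c = (0.393/0.785) × 13.37 × e^(−0.393×1.228) = 0.5006 × 13.37 × 0.6171 = 4.132 mg/L.
Minimum DO = 10.7 − 4.132 = 6.568 mg/L.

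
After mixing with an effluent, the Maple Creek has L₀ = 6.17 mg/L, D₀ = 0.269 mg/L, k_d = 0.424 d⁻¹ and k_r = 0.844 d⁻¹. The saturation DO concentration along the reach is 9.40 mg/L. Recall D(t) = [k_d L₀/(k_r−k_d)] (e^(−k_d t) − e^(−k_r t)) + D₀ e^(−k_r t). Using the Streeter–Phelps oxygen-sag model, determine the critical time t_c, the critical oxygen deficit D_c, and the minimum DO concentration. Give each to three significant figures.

At the critical point dD/dt = 0, so k_d L₀ e^(−k_d t) = k_r D. Substituting D(t) from the Streeter–Phelps equation and solving for t gives
t_c = ln[(k_r/k_d)(1 − D₀(k_r−k_d)/(k_d L₀))] / (k_r−k_d).
Here k_r−k_d = 0.4200 d⁻¹ and 1 − D₀(k_r−k_d)/(k_d L₀) = 1 − 0.269×0.4200/(0.424×6.17) = 0.9568, so
t_c = ln(1.991 × 0.9568) / 0.4200 = 0.6443 / 0.4200 = 1.534 d.
L(t_c) = L₀ e^(−k_d t_c) = 6.17 × 0.5218 = 3.220 mg/L, and at the critical point k_r D_c = k_d L, so D_c = (0.424/0.844) × 3.220 = 1.617 mg/L.
Minimum DO = C_s − D_c = 9.40 − 1.617 = 7.783 mg/L.

t_c ≈ 1.53 d; D_c ≈ 1.62 mg/L; min DO ≈ 7.78 mg/L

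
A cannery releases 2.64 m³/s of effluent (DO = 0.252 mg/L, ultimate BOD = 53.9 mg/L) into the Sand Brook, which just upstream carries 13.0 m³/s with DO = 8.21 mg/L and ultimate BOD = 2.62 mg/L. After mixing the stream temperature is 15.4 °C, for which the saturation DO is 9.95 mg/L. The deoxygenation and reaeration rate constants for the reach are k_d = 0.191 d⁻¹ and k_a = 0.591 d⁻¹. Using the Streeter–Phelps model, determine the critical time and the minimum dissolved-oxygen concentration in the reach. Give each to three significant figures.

Mixed DO = (13.0×8.21 + 2.64×0.252)/(13.0+2.64) = 107.4/15.64 = 6.867 mg/L.
Mixed L₀ = (13.0×2.62 + 2.64×53.9)/(15.64) = 176.4/15.64 = 11.28 mg/L.
Initial deficit D₀ = C_s − DO₀ = 9.95 − 6.867 = 3.083 mg/L.
t_c = (1/0.4000) ln[(0.591/0.191)(1 − 3.083×0.4000/(0.191×11.28))] = 2.500 × ln(1.322) = 0.6985 d.
D_c = (0.191/0.591) × 11.28 × e^(−0.191×0.6985) = 0.3232 × 11.28 × 0.8751 = 3.189 mg/L.
Minimum DO = 9.95 − 3.189 = 6.761 mg/L.

t_c ≈ 0.698 d; minimum DO ≈ 6.76 mg/L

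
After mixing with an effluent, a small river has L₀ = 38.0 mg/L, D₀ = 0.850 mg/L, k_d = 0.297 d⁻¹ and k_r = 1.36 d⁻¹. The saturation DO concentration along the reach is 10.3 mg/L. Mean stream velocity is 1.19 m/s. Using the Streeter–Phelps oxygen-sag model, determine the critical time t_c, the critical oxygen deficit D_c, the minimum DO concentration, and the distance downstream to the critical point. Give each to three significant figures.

t_c ≈ 1.35 d; D_c ≈ 5.55 mg/L; min DO ≈ 4.75 mg/L; x_c ≈ 139 km

t_c = [1/(k_r−k_d)] ln[(k_r/k_d)(1 − D₀(k_r−k_d)/(k_d L₀))]
= [1/(1.36−0.297)] ln[(1.36/0.297)(1 − 0.850×1.063/(0.297×38.0))]
= (1/1.063) ln[4.579 × 0.9199] = 0.9407 × ln(4.213) = 0.9407 × 1.438 = 1.353 d.
L(t_c) = L₀ e^(−k_d t_c) = 38.0 × 0.6691 = 25.43 mg/L, and at the critical point k_r D_c = k_d L, so D_c = (0.297/1.36) × 25.43 = 5.553 mg/L.
Minimum DO = C_s − D_c = 10.3 − 5.553 = 4.747 mg/L.
x_c = v t_c = 1.19 m/s × 1.353 d × 86400 s/d = 139100 m ≈ 139 km.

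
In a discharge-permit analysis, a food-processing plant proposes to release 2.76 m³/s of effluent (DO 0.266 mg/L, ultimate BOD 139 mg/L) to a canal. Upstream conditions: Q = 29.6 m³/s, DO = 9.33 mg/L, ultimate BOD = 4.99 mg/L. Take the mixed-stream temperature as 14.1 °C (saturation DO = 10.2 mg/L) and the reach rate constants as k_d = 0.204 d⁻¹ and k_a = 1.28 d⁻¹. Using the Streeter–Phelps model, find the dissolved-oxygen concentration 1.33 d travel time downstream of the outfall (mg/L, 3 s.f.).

Mixed DO = (29.6×9.33 + 2.76×0.266)/(29.6+2.76) = 276.9/32.36 = 8.557 mg/L.
Mixed L₀ = (29.6×4.99 + 2.76×139)/(32.36) = 531.3/32.36 = 16.42 mg/L.
Initial deficit D₀ = C_s − DO₀ = 10.2 − 8.557 = 1.643 mg/L.
D(1.33) = [0.204×16.42/(1.28−0.204)](e^(−0.204×1.33) − e^(−1.28×1.33)) + 1.643 e^(−1.28×1.33)
= 3.113 × (0.7624 − 0.1822) + 1.643 × 0.1822 = 2.105 mg/L.
DO = 10.2 − 2.105 = 8.095 mg/L.

DO ≈ 8.09 mg/L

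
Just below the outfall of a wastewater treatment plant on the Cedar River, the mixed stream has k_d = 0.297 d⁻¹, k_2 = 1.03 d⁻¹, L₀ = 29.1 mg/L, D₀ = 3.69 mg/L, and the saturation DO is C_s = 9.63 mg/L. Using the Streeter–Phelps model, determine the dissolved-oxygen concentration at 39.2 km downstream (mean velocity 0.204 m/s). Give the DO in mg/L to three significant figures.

DO ≈ 4.36 mg/L

Travel time t = x/v = 39.2 km / (0.204 m/s) = 39200 m / 0.204 m/s = 192200 s = 2.224 d.
k_d L₀/(k_2−k_d) = 0.297×29.1/(1.03−0.297) = 8.643/0.7330 = 11.79 mg/L.
e^(−k_d t) = e^(−0.297×2.224) = 0.5166; e^(−k_2 t) = e^(−1.03×2.224) = 0.1012.
D = 11.79 × (0.5166 − 0.1012) + 3.69 × 0.1012 = 4.898 + 0.3734 = 5.271 mg/L.
DO = C_s − D = 9.63 − 5.271 = 4.359 mg/L.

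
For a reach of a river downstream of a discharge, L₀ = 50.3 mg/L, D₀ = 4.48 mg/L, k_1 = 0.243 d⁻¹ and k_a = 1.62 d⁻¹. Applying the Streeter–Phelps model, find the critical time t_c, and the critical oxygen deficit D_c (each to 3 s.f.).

t_c ≈ 0.867 d; D_c ≈ 6.11 mg/L

t_c = [1/(k_a−k_1)] ln[(k_a/k_1)(1 − D₀(k_a−k_1)/(k_1 L₀))]
= [1/(1.62−0.243)] ln[(1.62/0.243)(1 − 4.48×1.377/(0.243×50.3))]
= (1/1.377) ln[6.667 × 0.4953] = 0.7262 × ln(3.302) = 0.7262 × 1.195 = 0.8675 d.
D_c = (k_1/k_a) L₀ e^(−k_1 t_c) = (0.243/1.62) × 50.3 × e^(−0.243×0.8675) = 0.1500 × 50.3 × 0.8099 = 6.111 mg/L.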